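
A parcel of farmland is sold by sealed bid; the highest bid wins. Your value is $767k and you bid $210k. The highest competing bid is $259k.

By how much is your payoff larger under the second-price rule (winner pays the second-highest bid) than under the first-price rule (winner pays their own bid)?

$0k

Your bid $210k is below $259k, so you lose under either rule.
Payoff is $0k in both cases; difference = $0k.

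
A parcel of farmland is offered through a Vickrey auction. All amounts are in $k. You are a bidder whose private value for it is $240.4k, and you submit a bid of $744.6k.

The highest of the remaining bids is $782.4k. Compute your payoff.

$0k

Your bid $744.6k is below the highest competing bid $782.4k, so you lose.
A losing bidder pays nothing and receives nothing: payoff = $0k.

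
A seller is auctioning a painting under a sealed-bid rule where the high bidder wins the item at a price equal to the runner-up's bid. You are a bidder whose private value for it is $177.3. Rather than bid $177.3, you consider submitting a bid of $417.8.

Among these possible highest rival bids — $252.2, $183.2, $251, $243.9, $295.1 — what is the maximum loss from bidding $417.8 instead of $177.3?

$117.8

$252.2: truthful gives $0, deviation gives −$74.9 → loss $74.9.
$183.2: truthful gives $0, deviation gives −$5.9 → loss $5.9.
$251: truthful gives $0, deviation gives −$73.7 → loss $73.7.
$243.9: truthful gives $0, deviation gives −$66.6 → loss $66.6.
$295.1: truthful gives $0, deviation gives −$117.8 → loss $117.8.
Maximum loss: $117.8.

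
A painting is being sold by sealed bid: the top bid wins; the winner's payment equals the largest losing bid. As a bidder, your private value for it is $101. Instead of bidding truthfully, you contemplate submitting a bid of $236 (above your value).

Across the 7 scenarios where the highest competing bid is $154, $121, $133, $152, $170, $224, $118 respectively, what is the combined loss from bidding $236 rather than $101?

The deviation costs you only when the competing bid falls strictly between $101 and $236; elsewhere both bids give the same outcome.
$154: truthful payoff $0, deviation payoff −$53 → loss $53.
$121: truthful payoff $0, deviation payoff −$20 → loss $20.
$133: truthful payoff $0, deviation payoff −$32 → loss $32.
$152: truthful payoff $0, deviation payoff −$51 → loss $51.
$170: truthful payoff $0, deviation payoff −$69 → loss $69.
$224: truthful payoff $0, deviation payoff −$123 → loss $123.
$118: truthful payoff $0, deviation payoff −$17 → loss $17.
Total loss = $53 + $20 + $32 + $51 + $69 + $123 + $17 = $365.

$365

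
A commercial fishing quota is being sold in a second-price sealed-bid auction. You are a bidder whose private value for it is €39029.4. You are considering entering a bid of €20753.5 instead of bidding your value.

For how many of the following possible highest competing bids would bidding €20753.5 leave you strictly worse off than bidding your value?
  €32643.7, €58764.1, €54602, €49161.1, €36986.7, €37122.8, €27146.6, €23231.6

The deviation hurts exactly when the highest competing bid lies strictly between €20753.5 and €39029.4 — underbidding then forfeits a profitable win.
€32643.7: inside the interval → strictly worse (loss €6385.7).
€58764.1: above both → same outcome either way.
€54602: above both → same outcome either way.
€49161.1: above both → same outcome either way.
€36986.7: inside the interval → strictly worse (loss €2042.7).
€37122.8: inside the interval → strictly worse (loss €1906.6).
€27146.6: inside the interval → strictly worse (loss €11882.8).
€23231.6: inside the interval → strictly worse (loss €15797.8).
Count: 5.

5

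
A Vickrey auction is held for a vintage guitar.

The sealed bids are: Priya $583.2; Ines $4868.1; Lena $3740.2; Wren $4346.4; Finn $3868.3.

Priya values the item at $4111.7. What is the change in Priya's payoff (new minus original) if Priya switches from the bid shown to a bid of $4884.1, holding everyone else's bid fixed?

−$756.4

The highest bid among the other bidders is $4868.1; Priya's bid doesn't change that.
Original bid $583.2: Priya is not highest (top rival bid is $4868.1); payoff $0.
Alternative bid $4884.1: Priya is highest, pays the top rival bid $4868.1; payoff $4111.7 − $4868.1 = −$756.4.
Change in payoff = −$756.4 − ($0) = −$756.4.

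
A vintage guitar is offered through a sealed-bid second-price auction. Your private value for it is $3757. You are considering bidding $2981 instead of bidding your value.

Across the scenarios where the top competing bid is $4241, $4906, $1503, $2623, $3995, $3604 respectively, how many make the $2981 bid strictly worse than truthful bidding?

The deviation hurts exactly when the highest competing bid lies strictly between $2981 and $3757 — underbidding then forfeits a profitable win.
$4241: above both → same outcome either way.
$4906: above both → same outcome either way.
$1503: below both → same outcome either way.
$2623: below both → same outcome either way.
$3995: above both → same outcome either way.
$3604: inside the interval → strictly worse (loss $153).
Count: 1.

1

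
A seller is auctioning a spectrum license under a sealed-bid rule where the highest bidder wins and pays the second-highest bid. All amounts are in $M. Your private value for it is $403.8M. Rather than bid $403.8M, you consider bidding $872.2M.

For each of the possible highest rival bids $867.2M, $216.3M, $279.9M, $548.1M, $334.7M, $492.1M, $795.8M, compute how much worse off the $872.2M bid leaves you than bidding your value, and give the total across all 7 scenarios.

$1088M

The deviation costs you only when the competing bid falls strictly between $403.8M and $872.2M; elsewhere both bids give the same outcome.
$867.2M: truthful payoff $0M, deviation payoff −$463.4M → loss $463.4M.
$216.3M: outcomes coincide → loss $0M.
$279.9M: outcomes coincide → loss $0M.
$548.1M: truthful payoff $0M, deviation payoff −$144.3M → loss $144.3M.
$334.7M: outcomes coincide → loss $0M.
$492.1M: truthful payoff $0M, deviation payoff −$88.3M → loss $88.3M.
$795.8M: truthful payoff $0M, deviation payoff −$392M → loss $392M.
Total loss = $463.4M + $144.3M + $88.3M + $392M = $1088M.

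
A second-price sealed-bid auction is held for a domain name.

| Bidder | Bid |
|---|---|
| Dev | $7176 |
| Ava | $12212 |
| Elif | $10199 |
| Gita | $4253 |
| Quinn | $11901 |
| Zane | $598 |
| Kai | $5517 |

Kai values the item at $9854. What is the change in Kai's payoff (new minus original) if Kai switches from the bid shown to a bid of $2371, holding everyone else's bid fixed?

$0

The highest bid among the other bidders is $12212; Kai's bid doesn't change that.
Original bid $5517: Kai is not highest (top rival bid is $12212); payoff $0.
Alternative bid $2371: Kai is not highest (top rival bid is $12212); payoff $0.
Change in payoff = $0 − ($0) = $0.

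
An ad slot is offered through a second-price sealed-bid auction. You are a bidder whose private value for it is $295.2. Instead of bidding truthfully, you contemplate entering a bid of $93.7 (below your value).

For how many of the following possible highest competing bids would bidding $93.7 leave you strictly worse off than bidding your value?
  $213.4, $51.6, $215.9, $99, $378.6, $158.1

4

The deviation hurts exactly when the highest competing bid lies strictly between $93.7 and $295.2 — underbidding then forfeits a profitable win.
$213.4: inside the interval → strictly worse (loss $81.8).
$51.6: below both → same outcome either way.
$215.9: inside the interval → strictly worse (loss $79.3).
$99: inside the interval → strictly worse (loss $196.2).
$378.6: above both → same outcome either way.
$158.1: inside the interval → strictly worse (loss $137.1).
Count: 4.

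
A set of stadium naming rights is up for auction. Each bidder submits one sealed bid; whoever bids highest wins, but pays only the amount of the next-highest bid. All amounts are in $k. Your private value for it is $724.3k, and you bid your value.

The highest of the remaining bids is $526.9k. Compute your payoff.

$197.4k

Your bid $724.3k exceeds the highest competing bid $526.9k, so you win.
In a second-price auction the winner pays the second-highest bid, $526.9k.
Payoff = value − price = $724.3k − $526.9k = $197.4k.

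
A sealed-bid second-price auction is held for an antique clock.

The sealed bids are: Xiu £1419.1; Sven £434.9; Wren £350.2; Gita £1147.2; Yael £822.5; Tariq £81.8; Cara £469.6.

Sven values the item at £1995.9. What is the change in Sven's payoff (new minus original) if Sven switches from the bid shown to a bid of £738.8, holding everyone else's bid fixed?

£0

The highest bid among the other bidders is £1419.1; Sven's bid doesn't change that.
Original bid £434.9: Sven is not highest (top rival bid is £1419.1); payoff £0.
Alternative bid £738.8: Sven is not highest (top rival bid is £1419.1); payoff £0.
Change in payoff = £0 − (£0) = £0.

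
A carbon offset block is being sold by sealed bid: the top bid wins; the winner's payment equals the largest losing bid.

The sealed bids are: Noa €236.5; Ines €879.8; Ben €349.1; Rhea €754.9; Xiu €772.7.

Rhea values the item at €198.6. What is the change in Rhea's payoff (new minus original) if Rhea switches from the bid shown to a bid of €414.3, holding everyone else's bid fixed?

The highest bid among the other bidders is €879.8; Rhea's bid doesn't change that.
Original bid €754.9: Rhea is not highest (top rival bid is €879.8); payoff €0.
Alternative bid €414.3: Rhea is not highest (top rival bid is €879.8); payoff €0.
Change in payoff = €0 − (€0) = €0.

€0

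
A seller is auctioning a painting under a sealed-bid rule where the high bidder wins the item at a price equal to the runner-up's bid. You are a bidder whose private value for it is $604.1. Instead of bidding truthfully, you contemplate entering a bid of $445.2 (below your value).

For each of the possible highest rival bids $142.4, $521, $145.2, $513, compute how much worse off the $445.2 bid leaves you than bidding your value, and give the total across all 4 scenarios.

The deviation costs you only when the competing bid falls strictly between $445.2 and $604.1; elsewhere both bids give the same outcome.
$142.4: outcomes coincide → loss $0.
$521: truthful payoff $83.1, deviation payoff $0 → loss $83.1.
$145.2: outcomes coincide → loss $0.
$513: truthful payoff $91.1, deviation payoff $0 → loss $91.1.
Total loss = $83.1 + $91.1 = $174.2.
In a second-price auction your bid sets only whether you win, not what you pay, so bidding your true value is weakly dominant.

$174.2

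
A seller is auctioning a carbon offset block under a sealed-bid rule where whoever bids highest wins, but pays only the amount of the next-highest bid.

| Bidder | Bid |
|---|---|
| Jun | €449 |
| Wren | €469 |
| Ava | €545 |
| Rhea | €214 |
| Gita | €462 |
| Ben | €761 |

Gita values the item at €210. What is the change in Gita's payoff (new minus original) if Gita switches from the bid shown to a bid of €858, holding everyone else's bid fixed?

−€551

The highest bid among the other bidders is €761; Gita's bid doesn't change that.
Original bid €462: Gita is not highest (top rival bid is €761); payoff €0.
Alternative bid €858: Gita is highest, pays the top rival bid €761; payoff €210 − €761 = −€551.
Change in payoff = −€551 − (€0) = −€551.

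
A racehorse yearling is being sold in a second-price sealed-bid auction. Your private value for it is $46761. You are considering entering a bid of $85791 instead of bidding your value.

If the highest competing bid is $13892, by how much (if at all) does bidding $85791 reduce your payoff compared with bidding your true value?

Bidding your value $46761: you win (since $46761 > $13892) and pay $13892. Payoff $32869.
Bidding $85791: you win and pay $13892. Payoff $46761 − $13892 = $32869.
Difference = $32869 − $32869 = $0; both bids lead to the same outcome because the competing bid is below both your value and your alternative bid.
Truthful bidding weakly dominates here: raising your bid can only win items priced above your value, and lowering it can only forfeit items priced below.

$0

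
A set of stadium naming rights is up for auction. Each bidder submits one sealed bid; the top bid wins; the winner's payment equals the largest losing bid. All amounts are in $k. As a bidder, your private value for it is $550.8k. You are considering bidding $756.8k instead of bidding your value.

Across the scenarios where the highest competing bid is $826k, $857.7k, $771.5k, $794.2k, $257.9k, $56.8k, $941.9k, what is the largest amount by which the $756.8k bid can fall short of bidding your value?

$826k: same outcome either way → loss $0k.
$857.7k: same outcome either way → loss $0k.
$771.5k: same outcome either way → loss $0k.
$794.2k: same outcome either way → loss $0k.
$257.9k: same outcome either way → loss $0k.
$56.8k: same outcome either way → loss $0k.
$941.9k: same outcome either way → loss $0k.
Maximum loss: $0k.

$0k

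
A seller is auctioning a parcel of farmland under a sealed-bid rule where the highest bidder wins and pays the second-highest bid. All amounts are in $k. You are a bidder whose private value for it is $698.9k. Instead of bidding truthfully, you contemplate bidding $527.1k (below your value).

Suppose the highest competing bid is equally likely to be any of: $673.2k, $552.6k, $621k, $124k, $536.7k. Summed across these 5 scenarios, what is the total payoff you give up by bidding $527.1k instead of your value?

$412.1k

The deviation costs you only when the competing bid falls strictly between $527.1k and $698.9k; elsewhere both bids give the same outcome.
$673.2k: truthful payoff $25.7k, deviation payoff $0k → loss $25.7k.
$552.6k: truthful payoff $146.3k, deviation payoff $0k → loss $146.3k.
$621k: truthful payoff $77.9k, deviation payoff $0k → loss $77.9k.
$124k: outcomes coincide → loss $0k.
$536.7k: truthful payoff $162.2k, deviation payoff $0k → loss $162.2k.
Total loss = $25.7k + $146.3k + $77.9k + $162.2k = $412.1k.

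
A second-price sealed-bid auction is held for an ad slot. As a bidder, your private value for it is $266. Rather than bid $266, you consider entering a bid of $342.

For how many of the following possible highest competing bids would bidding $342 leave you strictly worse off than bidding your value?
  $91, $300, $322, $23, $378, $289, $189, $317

The deviation hurts exactly when the highest competing bid lies strictly between $266 and $342 — overbidding then wins at a price above your value.
$91: below both → same outcome either way.
$300: inside the interval → strictly worse (loss $34).
$322: inside the interval → strictly worse (loss $56).
$23: below both → same outcome either way.
$378: above both → same outcome either way.
$289: inside the interval → strictly worse (loss $23).
$189: below both → same outcome either way.
$317: inside the interval → strictly worse (loss $51).
Count: 4.

4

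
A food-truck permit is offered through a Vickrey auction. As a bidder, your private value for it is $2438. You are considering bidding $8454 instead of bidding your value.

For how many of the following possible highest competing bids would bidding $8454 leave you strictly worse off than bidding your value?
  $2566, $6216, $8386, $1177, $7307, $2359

4

The deviation hurts exactly when the highest competing bid lies strictly between $2438 and $8454 — overbidding then wins at a price above your value.
$2566: inside the interval → strictly worse (loss $128).
$6216: inside the interval → strictly worse (loss $3778).
$8386: inside the interval → strictly worse (loss $5948).
$1177: below both → same outcome either way.
$7307: inside the interval → strictly worse (loss $4869).
$2359: below both → same outcome either way.
Count: 4.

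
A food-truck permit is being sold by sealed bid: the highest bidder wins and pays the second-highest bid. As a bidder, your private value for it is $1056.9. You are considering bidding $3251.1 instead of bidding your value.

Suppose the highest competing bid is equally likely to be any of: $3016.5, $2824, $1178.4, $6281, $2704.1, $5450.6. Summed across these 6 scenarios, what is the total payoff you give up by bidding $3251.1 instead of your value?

$5495.4

The deviation costs you only when the competing bid falls strictly between $1056.9 and $3251.1; elsewhere both bids give the same outcome.
$3016.5: truthful payoff $0, deviation payoff −$1959.6 → loss $1959.6.
$2824: truthful payoff $0, deviation payoff −$1767.1 → loss $1767.1.
$1178.4: truthful payoff $0, deviation payoff −$121.5 → loss $121.5.
$6281: outcomes coincide → loss $0.
$2704.1: truthful payoff $0, deviation payoff −$1647.2 → loss $1647.2.
$5450.6: outcomes coincide → loss $0.
Total loss = $1959.6 + $1767.1 + $121.5 + $1647.2 = $5495.4.
Because the price is fixed by the runner-up's bid, deviating from your value can only change a good outcome into a bad one — never the reverse.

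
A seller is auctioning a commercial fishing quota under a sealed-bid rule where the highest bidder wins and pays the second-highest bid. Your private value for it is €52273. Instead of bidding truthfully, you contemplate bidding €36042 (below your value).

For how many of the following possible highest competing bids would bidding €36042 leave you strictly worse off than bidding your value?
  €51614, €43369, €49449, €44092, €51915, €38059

The deviation hurts exactly when the highest competing bid lies strictly between €36042 and €52273 — underbidding then forfeits a profitable win.
€51614: inside the interval → strictly worse (loss €659).
€43369: inside the interval → strictly worse (loss €8904).
€49449: inside the interval → strictly worse (loss €2824).
€44092: inside the interval → strictly worse (loss €8181).
€51915: inside the interval → strictly worse (loss €358).
€38059: inside the interval → strictly worse (loss €14214).
Count: 6.

6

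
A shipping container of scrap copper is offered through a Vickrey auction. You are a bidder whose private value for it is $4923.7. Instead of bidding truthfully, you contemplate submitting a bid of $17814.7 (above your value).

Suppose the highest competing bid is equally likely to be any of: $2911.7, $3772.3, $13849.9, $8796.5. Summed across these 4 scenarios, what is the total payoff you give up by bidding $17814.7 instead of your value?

The deviation costs you only when the competing bid falls strictly between $4923.7 and $17814.7; elsewhere both bids give the same outcome.
$2911.7: outcomes coincide → loss $0.
$3772.3: outcomes coincide → loss $0.
$13849.9: truthful payoff $0, deviation payoff −$8926.2 → loss $8926.2.
$8796.5: truthful payoff $0, deviation payoff −$3872.8 → loss $3872.8.
Total loss = $8926.2 + $3872.8 = $12799.

$12799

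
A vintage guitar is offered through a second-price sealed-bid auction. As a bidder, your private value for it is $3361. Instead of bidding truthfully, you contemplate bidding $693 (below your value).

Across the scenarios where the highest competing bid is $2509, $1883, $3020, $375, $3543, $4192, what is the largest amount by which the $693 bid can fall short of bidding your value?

$2509: truthful gives $852, deviation gives $0 → loss $852.
$1883: truthful gives $1478, deviation gives $0 → loss $1478.
$3020: truthful gives $341, deviation gives $0 → loss $341.
$375: same outcome either way → loss $0.
$3543: same outcome either way → loss $0.
$4192: same outcome either way → loss $0.
Maximum loss: $1478.

$1478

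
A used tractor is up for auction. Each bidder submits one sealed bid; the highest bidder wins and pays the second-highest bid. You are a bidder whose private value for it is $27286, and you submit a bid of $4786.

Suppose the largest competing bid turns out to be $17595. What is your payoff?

Your bid $4786 is below the highest competing bid $17595, so you lose.
A losing bidder pays nothing and receives nothing: payoff = $0.

$0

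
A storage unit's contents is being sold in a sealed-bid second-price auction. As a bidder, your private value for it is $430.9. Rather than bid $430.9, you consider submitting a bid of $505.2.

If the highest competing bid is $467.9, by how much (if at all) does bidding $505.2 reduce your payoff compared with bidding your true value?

Bidding your value $430.9: you lose (since $430.9 < $467.9). Payoff $0.
Bidding $505.2: you win and pay $467.9. Payoff $430.9 − $467.9 = −$37.
The competing bid $467.9 lies between your value and your inflated bid, so overbidding wins an item priced above your value.
Loss from deviating = $0 − (−$37) = $37.

$37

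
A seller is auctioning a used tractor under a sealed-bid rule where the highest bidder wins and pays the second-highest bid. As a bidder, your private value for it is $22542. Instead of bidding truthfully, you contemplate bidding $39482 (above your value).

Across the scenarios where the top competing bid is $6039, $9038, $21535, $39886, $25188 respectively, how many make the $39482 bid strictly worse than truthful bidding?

The deviation hurts exactly when the highest competing bid lies strictly between $22542 and $39482 — overbidding then wins at a price above your value.
$6039: below both → same outcome either way.
$9038: below both → same outcome either way.
$21535: below both → same outcome either way.
$39886: above both → same outcome either way.
$25188: inside the interval → strictly worse (loss $2646).
Count: 1.

1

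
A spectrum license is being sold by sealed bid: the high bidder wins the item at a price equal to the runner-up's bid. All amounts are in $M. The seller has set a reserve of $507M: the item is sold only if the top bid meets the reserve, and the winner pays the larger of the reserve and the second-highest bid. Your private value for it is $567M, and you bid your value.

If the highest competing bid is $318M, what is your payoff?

Your bid $567M is the highest and exceeds the reserve.
Price = max(second-highest bid, reserve) = max($318M, $507M) = $507M.
Payoff = $567M − $507M = $60M.

$60M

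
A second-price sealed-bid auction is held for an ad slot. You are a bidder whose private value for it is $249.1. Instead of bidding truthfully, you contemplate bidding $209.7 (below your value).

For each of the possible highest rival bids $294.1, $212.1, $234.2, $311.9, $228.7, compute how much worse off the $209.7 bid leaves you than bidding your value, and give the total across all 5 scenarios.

The deviation costs you only when the competing bid falls strictly between $209.7 and $249.1; elsewhere both bids give the same outcome.
$294.1: outcomes coincide → loss $0.
$212.1: truthful payoff $37, deviation payoff $0 → loss $37.
$234.2: truthful payoff $14.9, deviation payoff $0 → loss $14.9.
$311.9: outcomes coincide → loss $0.
$228.7: truthful payoff $20.4, deviation payoff $0 → loss $20.4.
Total loss = $37 + $14.9 + $20.4 = $72.3.

$72.3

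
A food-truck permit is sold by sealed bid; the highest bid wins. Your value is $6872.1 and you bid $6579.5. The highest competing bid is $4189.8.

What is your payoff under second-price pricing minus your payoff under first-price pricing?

You have the highest bid, so you win under either rule.
Second-price: pay $4189.8 → payoff $2682.3.
First-price: pay your own bid $6579.5 → payoff $292.6.
Difference = $2682.3 − ($292.6) = $2389.7.

$2389.7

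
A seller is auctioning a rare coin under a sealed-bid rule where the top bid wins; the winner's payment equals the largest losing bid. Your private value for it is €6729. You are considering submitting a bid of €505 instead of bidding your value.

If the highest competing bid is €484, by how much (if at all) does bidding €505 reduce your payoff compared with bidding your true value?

Bidding your value €6729: you win (since €6729 > €484) and pay €484. Payoff €6245.
Bidding €505: you win and pay €484. Payoff €6729 − €484 = €6245.
Difference = €6245 − €6245 = €0; both bids lead to the same outcome because the competing bid is below both your value and your alternative bid.
Because the price is fixed by the runner-up's bid, deviating from your value can only change a good outcome into a bad one — never the reverse.

€0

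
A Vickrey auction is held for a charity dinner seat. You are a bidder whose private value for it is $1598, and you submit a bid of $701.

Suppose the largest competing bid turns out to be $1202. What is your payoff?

Your bid $701 is below the highest competing bid $1202, so you lose.
A losing bidder pays nothing and receives nothing: payoff = $0.

$0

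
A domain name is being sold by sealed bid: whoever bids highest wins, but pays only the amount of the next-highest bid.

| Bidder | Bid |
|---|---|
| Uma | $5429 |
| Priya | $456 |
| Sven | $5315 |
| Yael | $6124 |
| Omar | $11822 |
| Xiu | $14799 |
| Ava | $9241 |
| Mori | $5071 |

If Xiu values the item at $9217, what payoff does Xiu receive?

Highest bid: Xiu at $14799, so Xiu wins.
Second-highest bid: Omar at $11822 — that is the price the winner pays.
Xiu's payoff = value − price = $9217 − $11822 = −$2605.

−$2605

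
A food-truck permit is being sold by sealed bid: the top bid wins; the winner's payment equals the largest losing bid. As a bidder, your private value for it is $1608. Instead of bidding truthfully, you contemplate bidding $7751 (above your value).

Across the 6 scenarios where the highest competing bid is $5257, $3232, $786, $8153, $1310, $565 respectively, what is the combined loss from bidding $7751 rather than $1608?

$5273

The deviation costs you only when the competing bid falls strictly between $1608 and $7751; elsewhere both bids give the same outcome.
$5257: truthful payoff $0, deviation payoff −$3649 → loss $3649.
$3232: truthful payoff $0, deviation payoff −$1624 → loss $1624.
$786: outcomes coincide → loss $0.
$8153: outcomes coincide → loss $0.
$1310: outcomes coincide → loss $0.
$565: outcomes coincide → loss $0.
Total loss = $3649 + $1624 = $5273.
Because the price is fixed by the runner-up's bid, deviating from your value can only change a good outcome into a bad one — never the reverse.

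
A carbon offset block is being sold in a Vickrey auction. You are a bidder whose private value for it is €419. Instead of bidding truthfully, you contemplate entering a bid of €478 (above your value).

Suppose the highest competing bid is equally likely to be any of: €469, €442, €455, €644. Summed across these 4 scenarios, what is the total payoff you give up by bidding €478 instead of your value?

The deviation costs you only when the competing bid falls strictly between €419 and €478; elsewhere both bids give the same outcome.
€469: truthful payoff €0, deviation payoff −€50 → loss €50.
€442: truthful payoff €0, deviation payoff −€23 → loss €23.
€455: truthful payoff €0, deviation payoff −€36 → loss €36.
€644: outcomes coincide → loss €0.
Total loss = €50 + €23 + €36 = €109.

€109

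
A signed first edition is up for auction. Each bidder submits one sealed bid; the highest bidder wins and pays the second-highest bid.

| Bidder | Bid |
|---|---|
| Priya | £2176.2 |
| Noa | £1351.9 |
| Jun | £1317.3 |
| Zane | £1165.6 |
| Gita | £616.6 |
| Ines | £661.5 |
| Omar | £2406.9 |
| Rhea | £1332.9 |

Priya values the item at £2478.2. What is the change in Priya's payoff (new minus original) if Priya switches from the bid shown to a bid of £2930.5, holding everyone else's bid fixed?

£71.3

The highest bid among the other bidders is £2406.9; Priya's bid doesn't change that.
Original bid £2176.2: Priya is not highest (top rival bid is £2406.9); payoff £0.
Alternative bid £2930.5: Priya is highest, pays the top rival bid £2406.9; payoff £2478.2 − £2406.9 = £71.3.
Change in payoff = £71.3 − (£0) = £71.3.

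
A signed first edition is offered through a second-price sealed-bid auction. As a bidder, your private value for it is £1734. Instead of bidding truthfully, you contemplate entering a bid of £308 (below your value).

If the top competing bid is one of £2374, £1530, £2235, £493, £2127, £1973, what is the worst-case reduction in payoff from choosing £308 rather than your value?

£1241

£2374: same outcome either way → loss £0.
£1530: truthful gives £204, deviation gives £0 → loss £204.
£2235: same outcome either way → loss £0.
£493: truthful gives £1241, deviation gives £0 → loss £1241.
£2127: same outcome either way → loss £0.
£1973: same outcome either way → loss £0.
Maximum loss: £1241.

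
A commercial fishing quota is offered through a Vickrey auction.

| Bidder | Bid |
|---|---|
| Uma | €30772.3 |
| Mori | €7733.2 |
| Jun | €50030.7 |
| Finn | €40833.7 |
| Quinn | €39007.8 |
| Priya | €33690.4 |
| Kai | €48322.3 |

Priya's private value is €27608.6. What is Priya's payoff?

Highest bid: Jun at €50030.7, so Jun wins.
Second-highest bid: Kai at €48322.3 — that is the price the winner pays.
Priya did not win, so Priya pays nothing and receives nothing: payoff €0.

€0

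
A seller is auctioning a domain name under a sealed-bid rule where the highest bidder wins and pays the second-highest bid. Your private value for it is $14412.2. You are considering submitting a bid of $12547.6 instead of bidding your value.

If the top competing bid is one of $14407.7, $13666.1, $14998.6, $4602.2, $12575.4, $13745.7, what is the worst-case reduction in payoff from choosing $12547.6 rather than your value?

$14407.7: truthful gives $4.5, deviation gives $0 → loss $4.5.
$13666.1: truthful gives $746.1, deviation gives $0 → loss $746.1.
$14998.6: same outcome either way → loss $0.
$4602.2: same outcome either way → loss $0.
$12575.4: truthful gives $1836.8, deviation gives $0 → loss $1836.8.
$13745.7: truthful gives $666.5, deviation gives $0 → loss $666.5.
Maximum loss: $1836.8.

$1836.8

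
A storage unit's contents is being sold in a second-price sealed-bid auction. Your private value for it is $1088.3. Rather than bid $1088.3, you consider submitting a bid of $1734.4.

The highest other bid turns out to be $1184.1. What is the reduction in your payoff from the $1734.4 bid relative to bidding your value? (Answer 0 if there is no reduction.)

Bidding your value $1088.3: you lose (since $1088.3 < $1184.1). Payoff $0.
Bidding $1734.4: you win and pay $1184.1. Payoff $1088.3 − $1184.1 = −$95.8.
The competing bid $1184.1 lies between your value and your inflated bid, so overbidding wins an item priced above your value.
Loss from deviating = $0 − (−$95.8) = $95.8.

$95.8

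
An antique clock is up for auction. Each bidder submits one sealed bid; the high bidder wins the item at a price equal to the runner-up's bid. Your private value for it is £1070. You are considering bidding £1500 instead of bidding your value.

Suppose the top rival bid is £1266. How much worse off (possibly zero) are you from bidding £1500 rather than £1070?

£196

Bidding your value £1070: you lose (since £1070 < £1266). Payoff £0.
Bidding £1500: you win and pay £1266. Payoff £1070 − £1266 = −£196.
The competing bid £1266 lies between your value and your inflated bid, so overbidding wins an item priced above your value.
Loss from deviating = £0 − (−£196) = £196.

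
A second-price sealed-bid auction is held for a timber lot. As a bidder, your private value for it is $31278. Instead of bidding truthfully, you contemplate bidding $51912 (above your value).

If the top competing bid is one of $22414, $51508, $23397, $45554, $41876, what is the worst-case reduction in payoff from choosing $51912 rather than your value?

$22414: same outcome either way → loss $0.
$51508: truthful gives $0, deviation gives −$20230 → loss $20230.
$23397: same outcome either way → loss $0.
$45554: truthful gives $0, deviation gives −$14276 → loss $14276.
$41876: truthful gives $0, deviation gives −$10598 → loss $10598.
Maximum loss: $20230.

$20230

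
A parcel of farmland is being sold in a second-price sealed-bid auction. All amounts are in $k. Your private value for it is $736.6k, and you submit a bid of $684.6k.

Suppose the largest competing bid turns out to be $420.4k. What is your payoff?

Your bid $684.6k exceeds the highest competing bid $420.4k, so you win.
In a second-price auction the winner pays the second-highest bid, $420.4k.
Payoff = value − price = $736.6k − $420.4k = $316.2k.

$316.2k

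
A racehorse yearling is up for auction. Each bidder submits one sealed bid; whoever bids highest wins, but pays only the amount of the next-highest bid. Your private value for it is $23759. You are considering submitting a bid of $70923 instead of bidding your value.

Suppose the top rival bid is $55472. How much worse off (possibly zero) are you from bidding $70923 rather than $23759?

Bidding your value $23759: you lose (since $23759 < $55472). Payoff $0.
Bidding $70923: you win and pay $55472. Payoff $23759 − $55472 = −$31713.
The competing bid $55472 lies between your value and your inflated bid, so overbidding wins an item priced above your value.
Loss from deviating = $0 − (−$31713) = $31713.

$31713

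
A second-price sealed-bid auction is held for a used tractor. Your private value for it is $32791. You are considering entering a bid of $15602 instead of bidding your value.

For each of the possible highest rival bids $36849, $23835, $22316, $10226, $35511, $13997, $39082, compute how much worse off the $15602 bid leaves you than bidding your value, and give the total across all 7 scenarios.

$19431

The deviation costs you only when the competing bid falls strictly between $15602 and $32791; elsewhere both bids give the same outcome.
$36849: outcomes coincide → loss $0.
$23835: truthful payoff $8956, deviation payoff $0 → loss $8956.
$22316: truthful payoff $10475, deviation payoff $0 → loss $10475.
$10226: outcomes coincide → loss $0.
$35511: outcomes coincide → loss $0.
$13997: outcomes coincide → loss $0.
$39082: outcomes coincide → loss $0.
Total loss = $8956 + $10475 = $19431.
Because the price is fixed by the runner-up's bid, deviating from your value can only change a good outcome into a bad one — never the reverse.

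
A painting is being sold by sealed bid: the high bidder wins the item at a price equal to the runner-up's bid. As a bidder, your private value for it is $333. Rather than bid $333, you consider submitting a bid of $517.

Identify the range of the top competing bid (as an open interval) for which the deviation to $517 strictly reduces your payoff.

If the competing bid is below $333, both bids win at the same price — no difference.
If it is above $517, both bids lose — no difference.
If it lies strictly between $333 and $517, bidding your value loses (payoff 0) while bidding $517 wins at a price above your value (payoff negative).
So the deviation strictly hurts on the open interval ($333, $517).

($333, $517)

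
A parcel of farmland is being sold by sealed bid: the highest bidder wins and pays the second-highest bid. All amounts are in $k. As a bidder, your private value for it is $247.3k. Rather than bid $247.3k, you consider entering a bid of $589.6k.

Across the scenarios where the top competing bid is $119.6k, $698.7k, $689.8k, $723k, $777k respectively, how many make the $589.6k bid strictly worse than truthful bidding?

0

The deviation hurts exactly when the highest competing bid lies strictly between $247.3k and $589.6k — overbidding then wins at a price above your value.
$119.6k: below both → same outcome either way.
$698.7k: above both → same outcome either way.
$689.8k: above both → same outcome either way.
$723k: above both → same outcome either way.
$777k: above both → same outcome either way.
Count: 0.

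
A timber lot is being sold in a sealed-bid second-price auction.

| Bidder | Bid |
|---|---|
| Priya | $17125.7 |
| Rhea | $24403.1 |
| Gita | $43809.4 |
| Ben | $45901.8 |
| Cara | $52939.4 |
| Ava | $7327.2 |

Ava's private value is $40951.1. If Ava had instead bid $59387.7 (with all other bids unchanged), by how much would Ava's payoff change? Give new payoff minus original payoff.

−$11988.3

The highest bid among the other bidders is $52939.4; Ava's bid doesn't change that.
Original bid $7327.2: Ava is not highest (top rival bid is $52939.4); payoff $0.
Alternative bid $59387.7: Ava is highest, pays the top rival bid $52939.4; payoff $40951.1 − $52939.4 = −$11988.3.
Change in payoff = −$11988.3 − ($0) = −$11988.3.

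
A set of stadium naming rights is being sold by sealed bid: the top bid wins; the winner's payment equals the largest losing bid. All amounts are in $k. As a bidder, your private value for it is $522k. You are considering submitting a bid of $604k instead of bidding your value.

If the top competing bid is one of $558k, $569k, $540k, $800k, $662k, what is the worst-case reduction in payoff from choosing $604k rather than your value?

$47k

$558k: truthful gives $0k, deviation gives −$36k → loss $36k.
$569k: truthful gives $0k, deviation gives −$47k → loss $47k.
$540k: truthful gives $0k, deviation gives −$18k → loss $18k.
$800k: same outcome either way → loss $0k.
$662k: same outcome either way → loss $0k.
Maximum loss: $47k.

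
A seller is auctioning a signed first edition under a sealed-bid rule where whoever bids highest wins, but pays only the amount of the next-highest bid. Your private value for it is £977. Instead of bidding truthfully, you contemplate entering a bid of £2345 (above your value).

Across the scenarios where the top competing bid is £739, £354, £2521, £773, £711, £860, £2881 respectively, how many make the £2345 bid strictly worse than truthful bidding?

0

The deviation hurts exactly when the highest competing bid lies strictly between £977 and £2345 — overbidding then wins at a price above your value.
£739: below both → same outcome either way.
£354: below both → same outcome either way.
£2521: above both → same outcome either way.
£773: below both → same outcome either way.
£711: below both → same outcome either way.
£860: below both → same outcome either way.
£2881: above both → same outcome either way.
Count: 0.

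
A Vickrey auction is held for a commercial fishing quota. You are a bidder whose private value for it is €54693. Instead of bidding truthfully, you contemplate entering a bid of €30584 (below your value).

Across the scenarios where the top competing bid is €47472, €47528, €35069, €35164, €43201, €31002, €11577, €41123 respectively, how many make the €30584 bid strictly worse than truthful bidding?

The deviation hurts exactly when the highest competing bid lies strictly between €30584 and €54693 — underbidding then forfeits a profitable win.
€47472: inside the interval → strictly worse (loss €7221).
€47528: inside the interval → strictly worse (loss €7165).
€35069: inside the interval → strictly worse (loss €19624).
€35164: inside the interval → strictly worse (loss €19529).
€43201: inside the interval → strictly worse (loss €11492).
€31002: inside the interval → strictly worse (loss €23691).
€11577: below both → same outcome either way.
€41123: inside the interval → strictly worse (loss €13570).
Count: 7.

7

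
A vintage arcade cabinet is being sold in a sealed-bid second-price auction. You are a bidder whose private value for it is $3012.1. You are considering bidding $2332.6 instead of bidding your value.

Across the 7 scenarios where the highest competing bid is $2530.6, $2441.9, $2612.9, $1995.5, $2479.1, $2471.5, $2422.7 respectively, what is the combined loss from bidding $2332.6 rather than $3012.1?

$3113.9

The deviation costs you only when the competing bid falls strictly between $2332.6 and $3012.1; elsewhere both bids give the same outcome.
$2530.6: truthful payoff $481.5, deviation payoff $0 → loss $481.5.
$2441.9: truthful payoff $570.2, deviation payoff $0 → loss $570.2.
$2612.9: truthful payoff $399.2, deviation payoff $0 → loss $399.2.
$1995.5: outcomes coincide → loss $0.
$2479.1: truthful payoff $533, deviation payoff $0 → loss $533.
$2471.5: truthful payoff $540.6, deviation payoff $0 → loss $540.6.
$2422.7: truthful payoff $589.4, deviation payoff $0 → loss $589.4.
Total loss = $481.5 + $570.2 + $399.2 + $533 + $540.6 + $589.4 = $3113.9.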